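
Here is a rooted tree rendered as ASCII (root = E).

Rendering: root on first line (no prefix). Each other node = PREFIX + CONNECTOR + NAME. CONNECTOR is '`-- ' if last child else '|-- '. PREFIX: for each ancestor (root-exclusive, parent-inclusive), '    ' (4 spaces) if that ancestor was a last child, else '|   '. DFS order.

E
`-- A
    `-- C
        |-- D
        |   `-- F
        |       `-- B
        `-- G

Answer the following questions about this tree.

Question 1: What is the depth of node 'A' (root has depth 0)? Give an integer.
Answer: 1

Derivation:
Path from root to A: E -> A
Depth = number of edges = 1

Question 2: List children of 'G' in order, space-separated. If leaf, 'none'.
Answer: none

Derivation:
Node G's children (from adjacency): (leaf)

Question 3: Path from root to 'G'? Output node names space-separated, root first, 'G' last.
Walk down from root: E -> A -> C -> G

Answer: E A C G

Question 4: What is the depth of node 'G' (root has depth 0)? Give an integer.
Path from root to G: E -> A -> C -> G
Depth = number of edges = 3

Answer: 3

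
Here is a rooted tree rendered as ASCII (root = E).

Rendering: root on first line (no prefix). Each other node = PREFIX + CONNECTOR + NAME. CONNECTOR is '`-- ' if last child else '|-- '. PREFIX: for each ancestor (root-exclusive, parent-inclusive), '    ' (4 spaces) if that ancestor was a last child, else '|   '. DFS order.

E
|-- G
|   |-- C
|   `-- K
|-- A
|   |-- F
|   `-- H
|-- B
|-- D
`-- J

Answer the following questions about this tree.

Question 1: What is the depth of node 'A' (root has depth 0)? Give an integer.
Answer: 1

Derivation:
Path from root to A: E -> A
Depth = number of edges = 1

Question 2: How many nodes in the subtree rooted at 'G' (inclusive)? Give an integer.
Answer: 3

Derivation:
Subtree rooted at G contains: C, G, K
Count = 3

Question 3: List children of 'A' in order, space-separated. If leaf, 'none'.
Answer: F H

Derivation:
Node A's children (from adjacency): F, H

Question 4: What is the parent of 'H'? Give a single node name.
Scan adjacency: H appears as child of A

Answer: A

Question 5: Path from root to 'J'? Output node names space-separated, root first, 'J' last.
Walk down from root: E -> J

Answer: E J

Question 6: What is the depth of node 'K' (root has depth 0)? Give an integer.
Answer: 2

Derivation:
Path from root to K: E -> G -> K
Depth = number of edges = 2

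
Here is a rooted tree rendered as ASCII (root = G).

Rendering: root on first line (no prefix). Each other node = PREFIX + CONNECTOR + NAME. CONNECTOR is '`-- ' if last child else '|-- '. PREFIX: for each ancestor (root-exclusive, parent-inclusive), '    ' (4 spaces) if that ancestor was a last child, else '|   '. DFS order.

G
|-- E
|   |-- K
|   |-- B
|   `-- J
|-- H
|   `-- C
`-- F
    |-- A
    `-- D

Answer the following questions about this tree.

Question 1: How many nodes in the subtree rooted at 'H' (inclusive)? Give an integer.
Subtree rooted at H contains: C, H
Count = 2

Answer: 2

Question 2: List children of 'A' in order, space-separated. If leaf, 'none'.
Node A's children (from adjacency): (leaf)

Answer: none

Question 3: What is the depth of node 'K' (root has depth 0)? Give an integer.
Answer: 2

Derivation:
Path from root to K: G -> E -> K
Depth = number of edges = 2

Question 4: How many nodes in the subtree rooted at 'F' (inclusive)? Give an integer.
Answer: 3

Derivation:
Subtree rooted at F contains: A, D, F
Count = 3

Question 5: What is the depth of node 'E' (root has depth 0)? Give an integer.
Answer: 1

Derivation:
Path from root to E: G -> E
Depth = number of edges = 1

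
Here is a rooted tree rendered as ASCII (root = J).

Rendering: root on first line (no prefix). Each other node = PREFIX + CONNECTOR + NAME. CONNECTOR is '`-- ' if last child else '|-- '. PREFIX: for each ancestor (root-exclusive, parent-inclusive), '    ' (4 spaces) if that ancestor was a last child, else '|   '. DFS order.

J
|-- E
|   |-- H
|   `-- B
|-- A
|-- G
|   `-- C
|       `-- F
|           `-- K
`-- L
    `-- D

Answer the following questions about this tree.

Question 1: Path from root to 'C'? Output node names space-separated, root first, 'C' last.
Walk down from root: J -> G -> C

Answer: J G C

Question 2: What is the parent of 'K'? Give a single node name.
Scan adjacency: K appears as child of F

Answer: F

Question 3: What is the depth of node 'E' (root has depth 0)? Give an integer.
Path from root to E: J -> E
Depth = number of edges = 1

Answer: 1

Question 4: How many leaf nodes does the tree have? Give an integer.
Answer: 5

Derivation:
Leaves (nodes with no children): A, B, D, H, K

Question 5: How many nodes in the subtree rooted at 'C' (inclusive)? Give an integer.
Subtree rooted at C contains: C, F, K
Count = 3

Answer: 3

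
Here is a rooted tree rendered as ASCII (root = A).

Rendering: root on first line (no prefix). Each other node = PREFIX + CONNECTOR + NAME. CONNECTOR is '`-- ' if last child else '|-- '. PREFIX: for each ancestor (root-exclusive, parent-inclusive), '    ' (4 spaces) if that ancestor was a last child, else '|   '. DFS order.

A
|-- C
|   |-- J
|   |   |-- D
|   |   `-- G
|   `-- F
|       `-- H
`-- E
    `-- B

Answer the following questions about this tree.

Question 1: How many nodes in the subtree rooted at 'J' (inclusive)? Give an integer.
Answer: 3

Derivation:
Subtree rooted at J contains: D, G, J
Count = 3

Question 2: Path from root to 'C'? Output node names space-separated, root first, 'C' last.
Answer: A C

Derivation:
Walk down from root: A -> C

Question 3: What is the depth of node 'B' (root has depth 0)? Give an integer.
Answer: 2

Derivation:
Path from root to B: A -> E -> B
Depth = number of edges = 2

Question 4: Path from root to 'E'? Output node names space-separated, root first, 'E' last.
Answer: A E

Derivation:
Walk down from root: A -> E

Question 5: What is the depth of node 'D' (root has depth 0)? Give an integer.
Path from root to D: A -> C -> J -> D
Depth = number of edges = 3

Answer: 3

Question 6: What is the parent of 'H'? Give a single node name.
Scan adjacency: H appears as child of F

Answer: F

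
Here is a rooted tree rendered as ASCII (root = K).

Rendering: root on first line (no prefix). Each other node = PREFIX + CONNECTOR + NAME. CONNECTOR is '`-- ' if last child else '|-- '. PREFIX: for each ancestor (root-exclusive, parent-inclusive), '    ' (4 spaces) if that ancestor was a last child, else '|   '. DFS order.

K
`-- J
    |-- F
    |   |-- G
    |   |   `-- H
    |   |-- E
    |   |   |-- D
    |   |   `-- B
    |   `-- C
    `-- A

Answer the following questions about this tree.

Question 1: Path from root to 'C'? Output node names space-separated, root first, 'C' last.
Walk down from root: K -> J -> F -> C

Answer: K J F C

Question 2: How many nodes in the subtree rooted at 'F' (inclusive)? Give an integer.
Answer: 7

Derivation:
Subtree rooted at F contains: B, C, D, E, F, G, H
Count = 7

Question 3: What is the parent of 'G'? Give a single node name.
Answer: F

Derivation:
Scan adjacency: G appears as child of F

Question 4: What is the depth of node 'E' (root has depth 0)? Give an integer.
Answer: 3

Derivation:
Path from root to E: K -> J -> F -> E
Depth = number of edges = 3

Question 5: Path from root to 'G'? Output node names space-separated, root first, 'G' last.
Walk down from root: K -> J -> F -> G

Answer: K J F G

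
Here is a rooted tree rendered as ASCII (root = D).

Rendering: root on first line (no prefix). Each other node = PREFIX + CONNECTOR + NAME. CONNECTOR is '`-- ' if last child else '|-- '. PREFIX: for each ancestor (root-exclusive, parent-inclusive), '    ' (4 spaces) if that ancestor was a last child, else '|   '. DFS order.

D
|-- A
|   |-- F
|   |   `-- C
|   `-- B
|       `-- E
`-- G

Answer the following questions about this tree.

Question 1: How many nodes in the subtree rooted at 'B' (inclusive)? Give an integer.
Subtree rooted at B contains: B, E
Count = 2

Answer: 2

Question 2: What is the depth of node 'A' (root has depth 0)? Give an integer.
Path from root to A: D -> A
Depth = number of edges = 1

Answer: 1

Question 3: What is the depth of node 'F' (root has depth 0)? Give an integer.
Answer: 2

Derivation:
Path from root to F: D -> A -> F
Depth = number of edges = 2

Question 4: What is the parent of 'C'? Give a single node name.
Answer: F

Derivation:
Scan adjacency: C appears as child of F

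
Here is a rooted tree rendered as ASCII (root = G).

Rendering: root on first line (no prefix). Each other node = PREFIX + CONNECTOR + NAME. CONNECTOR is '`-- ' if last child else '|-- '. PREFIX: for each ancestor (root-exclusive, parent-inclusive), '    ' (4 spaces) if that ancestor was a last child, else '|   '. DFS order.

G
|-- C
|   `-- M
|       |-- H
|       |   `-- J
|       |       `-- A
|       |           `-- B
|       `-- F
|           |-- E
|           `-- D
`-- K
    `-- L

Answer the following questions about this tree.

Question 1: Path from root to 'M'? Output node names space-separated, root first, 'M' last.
Walk down from root: G -> C -> M

Answer: G C M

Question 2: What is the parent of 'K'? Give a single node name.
Answer: G

Derivation:
Scan adjacency: K appears as child of G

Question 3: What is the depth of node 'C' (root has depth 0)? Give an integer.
Answer: 1

Derivation:
Path from root to C: G -> C
Depth = number of edges = 1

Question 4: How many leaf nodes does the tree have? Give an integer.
Answer: 4

Derivation:
Leaves (nodes with no children): B, D, E, L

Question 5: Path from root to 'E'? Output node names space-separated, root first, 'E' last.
Answer: G C M F E

Derivation:
Walk down from root: G -> C -> M -> F -> E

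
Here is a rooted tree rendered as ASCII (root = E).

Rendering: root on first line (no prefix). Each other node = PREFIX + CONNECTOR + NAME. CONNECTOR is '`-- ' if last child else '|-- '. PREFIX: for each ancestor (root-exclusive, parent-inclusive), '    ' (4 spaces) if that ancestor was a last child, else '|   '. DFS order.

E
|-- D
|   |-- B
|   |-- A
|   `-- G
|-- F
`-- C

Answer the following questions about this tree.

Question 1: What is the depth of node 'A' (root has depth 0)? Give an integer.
Answer: 2

Derivation:
Path from root to A: E -> D -> A
Depth = number of edges = 2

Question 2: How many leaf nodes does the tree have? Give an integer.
Leaves (nodes with no children): A, B, C, F, G

Answer: 5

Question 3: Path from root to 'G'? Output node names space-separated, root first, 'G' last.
Walk down from root: E -> D -> G

Answer: E D G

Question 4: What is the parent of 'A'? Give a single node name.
Answer: D

Derivation:
Scan adjacency: A appears as child of D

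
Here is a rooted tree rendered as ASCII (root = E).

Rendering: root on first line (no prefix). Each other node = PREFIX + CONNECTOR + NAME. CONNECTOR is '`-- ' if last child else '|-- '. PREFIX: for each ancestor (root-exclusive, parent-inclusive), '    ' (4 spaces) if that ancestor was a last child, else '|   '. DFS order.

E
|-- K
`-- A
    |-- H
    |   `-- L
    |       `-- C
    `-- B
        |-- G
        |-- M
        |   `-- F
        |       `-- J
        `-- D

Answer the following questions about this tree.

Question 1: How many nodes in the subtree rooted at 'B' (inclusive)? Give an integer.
Answer: 6

Derivation:
Subtree rooted at B contains: B, D, F, G, J, M
Count = 6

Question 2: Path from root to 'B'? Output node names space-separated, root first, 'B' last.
Answer: E A B

Derivation:
Walk down from root: E -> A -> B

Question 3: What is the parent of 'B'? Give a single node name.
Scan adjacency: B appears as child of A

Answer: A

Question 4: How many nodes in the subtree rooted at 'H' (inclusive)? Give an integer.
Answer: 3

Derivation:
Subtree rooted at H contains: C, H, L
Count = 3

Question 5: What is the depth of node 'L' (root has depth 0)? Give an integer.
Path from root to L: E -> A -> H -> L
Depth = number of edges = 3

Answer: 3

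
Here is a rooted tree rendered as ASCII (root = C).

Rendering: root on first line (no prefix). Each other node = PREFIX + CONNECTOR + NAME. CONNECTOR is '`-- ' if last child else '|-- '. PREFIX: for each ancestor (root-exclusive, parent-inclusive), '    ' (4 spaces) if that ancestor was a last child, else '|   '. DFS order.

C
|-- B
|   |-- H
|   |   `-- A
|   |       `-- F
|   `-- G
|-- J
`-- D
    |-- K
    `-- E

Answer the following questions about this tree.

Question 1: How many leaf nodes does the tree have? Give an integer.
Leaves (nodes with no children): E, F, G, J, K

Answer: 5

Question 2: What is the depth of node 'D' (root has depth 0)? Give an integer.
Path from root to D: C -> D
Depth = number of edges = 1

Answer: 1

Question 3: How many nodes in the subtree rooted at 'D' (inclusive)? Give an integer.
Subtree rooted at D contains: D, E, K
Count = 3

Answer: 3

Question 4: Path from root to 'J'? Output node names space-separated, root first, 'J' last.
Answer: C J

Derivation:
Walk down from root: C -> J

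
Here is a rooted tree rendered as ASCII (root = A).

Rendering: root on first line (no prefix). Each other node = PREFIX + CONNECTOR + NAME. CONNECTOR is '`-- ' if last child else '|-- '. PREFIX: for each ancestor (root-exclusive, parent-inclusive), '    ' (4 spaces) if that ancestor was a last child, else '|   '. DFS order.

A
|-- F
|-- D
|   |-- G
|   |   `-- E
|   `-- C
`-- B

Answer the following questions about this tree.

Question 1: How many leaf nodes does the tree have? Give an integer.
Answer: 4

Derivation:
Leaves (nodes with no children): B, C, E, F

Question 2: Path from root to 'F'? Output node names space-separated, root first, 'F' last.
Answer: A F

Derivation:
Walk down from root: A -> F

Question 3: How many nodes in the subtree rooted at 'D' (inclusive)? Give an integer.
Subtree rooted at D contains: C, D, E, G
Count = 4

Answer: 4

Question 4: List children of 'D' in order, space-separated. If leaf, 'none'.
Node D's children (from adjacency): G, C

Answer: G C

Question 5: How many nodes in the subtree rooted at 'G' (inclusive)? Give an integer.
Subtree rooted at G contains: E, G
Count = 2

Answer: 2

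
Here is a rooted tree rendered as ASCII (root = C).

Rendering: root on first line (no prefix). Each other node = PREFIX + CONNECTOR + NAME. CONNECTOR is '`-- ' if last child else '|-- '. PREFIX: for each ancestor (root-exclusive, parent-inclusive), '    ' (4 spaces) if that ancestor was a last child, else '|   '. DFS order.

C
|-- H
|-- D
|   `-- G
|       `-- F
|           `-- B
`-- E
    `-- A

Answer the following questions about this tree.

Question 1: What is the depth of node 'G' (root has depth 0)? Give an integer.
Answer: 2

Derivation:
Path from root to G: C -> D -> G
Depth = number of edges = 2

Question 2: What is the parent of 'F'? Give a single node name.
Answer: G

Derivation:
Scan adjacency: F appears as child of G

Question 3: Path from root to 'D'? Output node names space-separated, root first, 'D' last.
Answer: C D

Derivation:
Walk down from root: C -> D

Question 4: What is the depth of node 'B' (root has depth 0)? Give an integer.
Answer: 4

Derivation:
Path from root to B: C -> D -> G -> F -> B
Depth = number of edges = 4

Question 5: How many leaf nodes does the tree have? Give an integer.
Answer: 3

Derivation:
Leaves (nodes with no children): A, B, H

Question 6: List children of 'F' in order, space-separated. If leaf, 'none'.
Node F's children (from adjacency): B

Answer: B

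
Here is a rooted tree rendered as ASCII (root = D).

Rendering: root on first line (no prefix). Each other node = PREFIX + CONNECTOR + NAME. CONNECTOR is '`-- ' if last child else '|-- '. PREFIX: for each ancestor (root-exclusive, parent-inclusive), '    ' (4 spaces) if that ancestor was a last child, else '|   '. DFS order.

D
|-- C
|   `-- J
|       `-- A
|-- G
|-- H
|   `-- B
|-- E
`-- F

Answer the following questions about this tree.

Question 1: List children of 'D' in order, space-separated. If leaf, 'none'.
Node D's children (from adjacency): C, G, H, E, F

Answer: C G H E F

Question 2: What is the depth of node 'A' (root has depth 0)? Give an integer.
Answer: 3

Derivation:
Path from root to A: D -> C -> J -> A
Depth = number of edges = 3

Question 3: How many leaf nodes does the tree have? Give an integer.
Answer: 5

Derivation:
Leaves (nodes with no children): A, B, E, F, G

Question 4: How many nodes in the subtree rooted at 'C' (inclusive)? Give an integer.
Answer: 3

Derivation:
Subtree rooted at C contains: A, C, J
Count = 3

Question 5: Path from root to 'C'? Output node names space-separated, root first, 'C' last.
Walk down from root: D -> C

Answer: D C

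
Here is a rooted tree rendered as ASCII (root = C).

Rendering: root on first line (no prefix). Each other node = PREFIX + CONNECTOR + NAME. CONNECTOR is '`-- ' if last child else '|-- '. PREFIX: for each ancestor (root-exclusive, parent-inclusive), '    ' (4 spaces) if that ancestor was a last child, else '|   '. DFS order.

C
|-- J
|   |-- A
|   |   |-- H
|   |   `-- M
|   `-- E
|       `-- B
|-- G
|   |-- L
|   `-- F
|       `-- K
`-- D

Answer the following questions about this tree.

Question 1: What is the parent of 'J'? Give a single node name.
Answer: C

Derivation:
Scan adjacency: J appears as child of C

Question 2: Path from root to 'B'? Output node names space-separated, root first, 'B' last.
Walk down from root: C -> J -> E -> B

Answer: C J E B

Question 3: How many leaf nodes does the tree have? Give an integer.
Leaves (nodes with no children): B, D, H, K, L, M

Answer: 6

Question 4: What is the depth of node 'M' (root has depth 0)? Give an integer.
Path from root to M: C -> J -> A -> M
Depth = number of edges = 3

Answer: 3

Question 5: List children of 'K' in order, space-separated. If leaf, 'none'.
Answer: none

Derivation:
Node K's children (from adjacency): (leaf)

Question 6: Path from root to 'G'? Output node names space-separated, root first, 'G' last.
Walk down from root: C -> G

Answer: C G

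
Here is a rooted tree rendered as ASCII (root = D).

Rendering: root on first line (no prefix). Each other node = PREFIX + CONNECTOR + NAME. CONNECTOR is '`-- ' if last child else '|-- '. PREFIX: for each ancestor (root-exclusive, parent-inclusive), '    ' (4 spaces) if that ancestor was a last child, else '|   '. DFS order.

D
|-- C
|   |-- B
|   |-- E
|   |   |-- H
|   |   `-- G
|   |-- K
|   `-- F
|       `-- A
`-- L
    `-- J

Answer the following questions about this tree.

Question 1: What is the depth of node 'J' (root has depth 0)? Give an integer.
Path from root to J: D -> L -> J
Depth = number of edges = 2

Answer: 2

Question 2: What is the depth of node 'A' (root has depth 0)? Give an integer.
Path from root to A: D -> C -> F -> A
Depth = number of edges = 3

Answer: 3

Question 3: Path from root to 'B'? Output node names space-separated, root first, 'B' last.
Walk down from root: D -> C -> B

Answer: D C B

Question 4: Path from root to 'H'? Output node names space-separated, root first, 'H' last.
Walk down from root: D -> C -> E -> H

Answer: D C E H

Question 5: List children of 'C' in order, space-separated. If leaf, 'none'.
Node C's children (from adjacency): B, E, K, F

Answer: B E K F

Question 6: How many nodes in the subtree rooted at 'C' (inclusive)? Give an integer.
Answer: 8

Derivation:
Subtree rooted at C contains: A, B, C, E, F, G, H, K
Count = 8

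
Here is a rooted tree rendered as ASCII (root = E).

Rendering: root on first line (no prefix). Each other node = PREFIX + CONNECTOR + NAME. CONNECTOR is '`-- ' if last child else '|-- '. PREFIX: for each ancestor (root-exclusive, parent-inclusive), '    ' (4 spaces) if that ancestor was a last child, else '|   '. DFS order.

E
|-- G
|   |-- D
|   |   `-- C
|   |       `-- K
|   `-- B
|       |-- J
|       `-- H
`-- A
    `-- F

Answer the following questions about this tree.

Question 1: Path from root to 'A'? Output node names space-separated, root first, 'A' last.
Answer: E A

Derivation:
Walk down from root: E -> A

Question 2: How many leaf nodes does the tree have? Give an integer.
Answer: 4

Derivation:
Leaves (nodes with no children): F, H, J, K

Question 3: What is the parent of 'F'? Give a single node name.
Answer: A

Derivation:
Scan adjacency: F appears as child of A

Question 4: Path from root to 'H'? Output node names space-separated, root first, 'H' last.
Walk down from root: E -> G -> B -> H

Answer: E G B H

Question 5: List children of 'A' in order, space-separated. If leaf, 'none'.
Node A's children (from adjacency): F

Answer: F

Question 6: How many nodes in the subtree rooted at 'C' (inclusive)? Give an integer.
Answer: 2

Derivation:
Subtree rooted at C contains: C, K
Count = 2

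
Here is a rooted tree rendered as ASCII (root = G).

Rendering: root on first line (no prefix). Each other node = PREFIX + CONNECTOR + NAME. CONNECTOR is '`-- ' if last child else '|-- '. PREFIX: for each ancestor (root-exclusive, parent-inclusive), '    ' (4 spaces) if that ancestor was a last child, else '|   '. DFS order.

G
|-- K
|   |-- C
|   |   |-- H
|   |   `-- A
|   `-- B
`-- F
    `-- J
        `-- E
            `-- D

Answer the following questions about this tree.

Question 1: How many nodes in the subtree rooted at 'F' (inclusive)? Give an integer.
Subtree rooted at F contains: D, E, F, J
Count = 4

Answer: 4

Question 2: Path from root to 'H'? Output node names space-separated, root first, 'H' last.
Answer: G K C H

Derivation:
Walk down from root: G -> K -> C -> H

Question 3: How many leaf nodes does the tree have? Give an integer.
Answer: 4

Derivation:
Leaves (nodes with no children): A, B, D, H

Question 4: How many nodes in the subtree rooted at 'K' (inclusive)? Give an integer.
Answer: 5

Derivation:
Subtree rooted at K contains: A, B, C, H, K
Count = 5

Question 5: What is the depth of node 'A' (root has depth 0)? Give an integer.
Path from root to A: G -> K -> C -> A
Depth = number of edges = 3

Answer: 3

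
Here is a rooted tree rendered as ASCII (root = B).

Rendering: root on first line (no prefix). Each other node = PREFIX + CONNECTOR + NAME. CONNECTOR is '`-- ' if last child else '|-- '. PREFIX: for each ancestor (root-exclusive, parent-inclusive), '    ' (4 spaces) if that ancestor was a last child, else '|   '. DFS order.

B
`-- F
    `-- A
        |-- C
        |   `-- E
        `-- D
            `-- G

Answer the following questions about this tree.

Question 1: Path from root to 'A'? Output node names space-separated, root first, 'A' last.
Walk down from root: B -> F -> A

Answer: B F A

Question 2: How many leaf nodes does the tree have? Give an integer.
Answer: 2

Derivation:
Leaves (nodes with no children): E, G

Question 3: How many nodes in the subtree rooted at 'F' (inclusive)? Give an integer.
Answer: 6

Derivation:
Subtree rooted at F contains: A, C, D, E, F, G
Count = 6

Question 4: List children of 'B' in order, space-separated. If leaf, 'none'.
Answer: F

Derivation:
Node B's children (from adjacency): F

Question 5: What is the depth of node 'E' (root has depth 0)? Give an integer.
Answer: 4

Derivation:
Path from root to E: B -> F -> A -> C -> E
Depth = number of edges = 4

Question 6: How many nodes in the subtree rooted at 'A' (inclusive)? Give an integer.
Subtree rooted at A contains: A, C, D, E, G
Count = 5

Answer: 5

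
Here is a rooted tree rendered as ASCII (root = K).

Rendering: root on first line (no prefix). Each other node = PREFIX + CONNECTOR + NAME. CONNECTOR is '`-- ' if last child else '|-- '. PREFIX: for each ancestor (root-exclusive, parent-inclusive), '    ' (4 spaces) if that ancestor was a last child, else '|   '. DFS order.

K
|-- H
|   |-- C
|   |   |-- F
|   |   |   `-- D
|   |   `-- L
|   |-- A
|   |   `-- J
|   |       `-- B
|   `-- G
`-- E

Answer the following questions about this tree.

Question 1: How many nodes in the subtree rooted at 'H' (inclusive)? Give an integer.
Answer: 9

Derivation:
Subtree rooted at H contains: A, B, C, D, F, G, H, J, L
Count = 9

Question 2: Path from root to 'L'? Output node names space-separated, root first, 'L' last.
Walk down from root: K -> H -> C -> L

Answer: K H C L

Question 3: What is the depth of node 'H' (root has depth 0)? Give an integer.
Answer: 1

Derivation:
Path from root to H: K -> H
Depth = number of edges = 1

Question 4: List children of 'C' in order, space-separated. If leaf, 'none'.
Node C's children (from adjacency): F, L

Answer: F L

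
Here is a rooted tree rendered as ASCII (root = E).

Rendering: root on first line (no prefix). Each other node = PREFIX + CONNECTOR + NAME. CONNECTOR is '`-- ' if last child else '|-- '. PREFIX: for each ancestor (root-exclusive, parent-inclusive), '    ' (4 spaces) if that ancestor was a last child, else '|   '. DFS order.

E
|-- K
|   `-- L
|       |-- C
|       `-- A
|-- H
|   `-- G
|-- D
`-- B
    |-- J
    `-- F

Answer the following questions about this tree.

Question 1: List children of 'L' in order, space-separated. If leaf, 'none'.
Node L's children (from adjacency): C, A

Answer: C A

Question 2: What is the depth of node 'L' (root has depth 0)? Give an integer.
Answer: 2

Derivation:
Path from root to L: E -> K -> L
Depth = number of edges = 2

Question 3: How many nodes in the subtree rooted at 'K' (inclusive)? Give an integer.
Subtree rooted at K contains: A, C, K, L
Count = 4

Answer: 4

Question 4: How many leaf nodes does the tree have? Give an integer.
Leaves (nodes with no children): A, C, D, F, G, J

Answer: 6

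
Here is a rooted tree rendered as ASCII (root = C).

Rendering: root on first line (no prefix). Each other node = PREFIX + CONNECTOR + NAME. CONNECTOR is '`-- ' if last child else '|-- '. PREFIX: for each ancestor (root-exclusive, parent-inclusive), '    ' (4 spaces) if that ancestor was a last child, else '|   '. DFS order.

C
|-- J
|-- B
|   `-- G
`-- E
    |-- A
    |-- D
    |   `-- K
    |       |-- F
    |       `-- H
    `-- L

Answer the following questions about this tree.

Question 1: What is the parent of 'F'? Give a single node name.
Answer: K

Derivation:
Scan adjacency: F appears as child of K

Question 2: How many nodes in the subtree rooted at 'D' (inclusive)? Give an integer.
Subtree rooted at D contains: D, F, H, K
Count = 4

Answer: 4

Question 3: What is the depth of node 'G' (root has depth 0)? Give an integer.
Answer: 2

Derivation:
Path from root to G: C -> B -> G
Depth = number of edges = 2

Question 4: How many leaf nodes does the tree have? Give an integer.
Answer: 6

Derivation:
Leaves (nodes with no children): A, F, G, H, J, L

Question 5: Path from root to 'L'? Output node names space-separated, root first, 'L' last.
Walk down from root: C -> E -> L

Answer: C E L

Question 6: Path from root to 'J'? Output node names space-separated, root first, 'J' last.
Walk down from root: C -> J

Answer: C J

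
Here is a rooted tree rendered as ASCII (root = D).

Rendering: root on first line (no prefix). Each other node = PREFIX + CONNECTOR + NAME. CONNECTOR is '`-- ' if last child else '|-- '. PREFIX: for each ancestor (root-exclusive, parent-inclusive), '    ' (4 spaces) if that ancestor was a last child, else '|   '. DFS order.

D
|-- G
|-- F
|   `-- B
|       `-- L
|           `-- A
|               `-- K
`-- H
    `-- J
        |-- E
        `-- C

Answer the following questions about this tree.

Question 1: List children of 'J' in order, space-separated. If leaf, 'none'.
Node J's children (from adjacency): E, C

Answer: E C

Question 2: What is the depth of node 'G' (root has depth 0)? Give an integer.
Path from root to G: D -> G
Depth = number of edges = 1

Answer: 1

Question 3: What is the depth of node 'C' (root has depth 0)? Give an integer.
Answer: 3

Derivation:
Path from root to C: D -> H -> J -> C
Depth = number of edges = 3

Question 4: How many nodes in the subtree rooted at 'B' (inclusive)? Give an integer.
Subtree rooted at B contains: A, B, K, L
Count = 4

Answer: 4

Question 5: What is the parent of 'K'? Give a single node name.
Answer: A

Derivation:
Scan adjacency: K appears as child of A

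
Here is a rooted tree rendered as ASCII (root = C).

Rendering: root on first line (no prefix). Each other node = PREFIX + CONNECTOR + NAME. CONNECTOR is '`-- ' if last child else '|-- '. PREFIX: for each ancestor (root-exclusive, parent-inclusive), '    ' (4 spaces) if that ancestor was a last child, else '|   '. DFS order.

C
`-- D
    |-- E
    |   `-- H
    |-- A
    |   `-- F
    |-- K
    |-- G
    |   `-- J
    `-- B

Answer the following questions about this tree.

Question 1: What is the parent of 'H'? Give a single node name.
Scan adjacency: H appears as child of E

Answer: E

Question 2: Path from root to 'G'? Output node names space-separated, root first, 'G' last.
Answer: C D G

Derivation:
Walk down from root: C -> D -> G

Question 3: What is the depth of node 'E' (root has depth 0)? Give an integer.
Answer: 2

Derivation:
Path from root to E: C -> D -> E
Depth = number of edges = 2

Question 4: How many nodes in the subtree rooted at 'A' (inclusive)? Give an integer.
Answer: 2

Derivation:
Subtree rooted at A contains: A, F
Count = 2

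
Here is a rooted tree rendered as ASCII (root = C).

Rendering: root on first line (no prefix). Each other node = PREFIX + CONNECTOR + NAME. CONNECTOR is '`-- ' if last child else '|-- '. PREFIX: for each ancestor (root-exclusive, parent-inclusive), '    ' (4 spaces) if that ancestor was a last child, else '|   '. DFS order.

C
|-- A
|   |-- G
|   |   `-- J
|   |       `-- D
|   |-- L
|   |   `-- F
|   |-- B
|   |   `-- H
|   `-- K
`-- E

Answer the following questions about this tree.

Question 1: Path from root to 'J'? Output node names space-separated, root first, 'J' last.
Answer: C A G J

Derivation:
Walk down from root: C -> A -> G -> J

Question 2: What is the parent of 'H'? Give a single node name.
Answer: B

Derivation:
Scan adjacency: H appears as child of B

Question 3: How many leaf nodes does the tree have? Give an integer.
Leaves (nodes with no children): D, E, F, H, K

Answer: 5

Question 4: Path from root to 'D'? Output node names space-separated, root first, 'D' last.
Walk down from root: C -> A -> G -> J -> D

Answer: C A G J D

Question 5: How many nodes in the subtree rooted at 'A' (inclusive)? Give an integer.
Subtree rooted at A contains: A, B, D, F, G, H, J, K, L
Count = 9

Answer: 9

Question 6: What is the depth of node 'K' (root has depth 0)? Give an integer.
Path from root to K: C -> A -> K
Depth = number of edges = 2

Answer: 2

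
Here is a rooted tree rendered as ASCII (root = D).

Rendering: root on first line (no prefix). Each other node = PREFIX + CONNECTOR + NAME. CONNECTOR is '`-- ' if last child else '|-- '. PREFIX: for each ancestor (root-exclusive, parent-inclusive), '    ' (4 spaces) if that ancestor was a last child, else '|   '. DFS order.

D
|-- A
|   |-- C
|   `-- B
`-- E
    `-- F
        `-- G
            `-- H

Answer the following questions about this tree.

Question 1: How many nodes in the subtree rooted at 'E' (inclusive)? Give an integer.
Subtree rooted at E contains: E, F, G, H
Count = 4

Answer: 4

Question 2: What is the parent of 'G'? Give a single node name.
Answer: F

Derivation:
Scan adjacency: G appears as child of F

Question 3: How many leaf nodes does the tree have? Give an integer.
Answer: 3

Derivation:
Leaves (nodes with no children): B, C, H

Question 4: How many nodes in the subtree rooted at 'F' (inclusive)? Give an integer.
Answer: 3

Derivation:
Subtree rooted at F contains: F, G, H
Count = 3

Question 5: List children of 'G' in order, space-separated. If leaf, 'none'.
Node G's children (from adjacency): H

Answer: H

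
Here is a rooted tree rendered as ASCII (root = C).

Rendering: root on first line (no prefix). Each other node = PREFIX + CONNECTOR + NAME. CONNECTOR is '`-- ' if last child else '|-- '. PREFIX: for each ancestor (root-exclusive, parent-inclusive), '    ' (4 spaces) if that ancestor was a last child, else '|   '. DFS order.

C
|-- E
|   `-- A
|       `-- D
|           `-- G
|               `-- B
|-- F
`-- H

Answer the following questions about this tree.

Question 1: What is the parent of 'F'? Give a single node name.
Answer: C

Derivation:
Scan adjacency: F appears as child of C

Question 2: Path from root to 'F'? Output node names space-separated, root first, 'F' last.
Answer: C F

Derivation:
Walk down from root: C -> F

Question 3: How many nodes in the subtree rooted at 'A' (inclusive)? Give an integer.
Answer: 4

Derivation:
Subtree rooted at A contains: A, B, D, G
Count = 4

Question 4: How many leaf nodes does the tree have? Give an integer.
Answer: 3

Derivation:
Leaves (nodes with no children): B, F, H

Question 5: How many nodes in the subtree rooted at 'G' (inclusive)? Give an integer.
Answer: 2

Derivation:
Subtree rooted at G contains: B, G
Count = 2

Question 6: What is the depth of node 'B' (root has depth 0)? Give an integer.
Path from root to B: C -> E -> A -> D -> G -> B
Depth = number of edges = 5

Answer: 5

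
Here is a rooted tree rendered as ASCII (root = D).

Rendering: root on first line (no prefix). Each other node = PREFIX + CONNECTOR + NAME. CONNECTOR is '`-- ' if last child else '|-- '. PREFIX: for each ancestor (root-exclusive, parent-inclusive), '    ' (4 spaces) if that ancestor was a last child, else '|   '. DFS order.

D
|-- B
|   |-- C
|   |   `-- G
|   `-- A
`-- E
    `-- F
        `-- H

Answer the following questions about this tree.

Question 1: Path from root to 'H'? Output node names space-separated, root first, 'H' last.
Walk down from root: D -> E -> F -> H

Answer: D E F H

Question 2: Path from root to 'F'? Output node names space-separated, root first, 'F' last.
Answer: D E F

Derivation:
Walk down from root: D -> E -> F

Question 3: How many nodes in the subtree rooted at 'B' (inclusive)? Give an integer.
Answer: 4

Derivation:
Subtree rooted at B contains: A, B, C, G
Count = 4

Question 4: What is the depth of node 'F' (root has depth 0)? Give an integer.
Path from root to F: D -> E -> F
Depth = number of edges = 2

Answer: 2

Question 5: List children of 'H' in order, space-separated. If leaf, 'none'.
Node H's children (from adjacency): (leaf)

Answer: none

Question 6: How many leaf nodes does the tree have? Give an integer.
Answer: 3

Derivation:
Leaves (nodes with no children): A, G, H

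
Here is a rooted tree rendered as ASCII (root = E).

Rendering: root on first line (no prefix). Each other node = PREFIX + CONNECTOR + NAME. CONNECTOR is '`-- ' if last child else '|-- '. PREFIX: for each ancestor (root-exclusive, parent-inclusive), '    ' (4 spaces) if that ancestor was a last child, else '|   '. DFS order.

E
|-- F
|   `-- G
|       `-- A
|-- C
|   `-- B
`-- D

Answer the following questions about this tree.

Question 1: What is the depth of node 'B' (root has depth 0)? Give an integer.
Path from root to B: E -> C -> B
Depth = number of edges = 2

Answer: 2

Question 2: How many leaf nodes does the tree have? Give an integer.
Leaves (nodes with no children): A, B, D

Answer: 3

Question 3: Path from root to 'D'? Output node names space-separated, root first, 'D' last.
Answer: E D

Derivation:
Walk down from root: E -> D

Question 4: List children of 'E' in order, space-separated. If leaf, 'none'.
Node E's children (from adjacency): F, C, D

Answer: F C D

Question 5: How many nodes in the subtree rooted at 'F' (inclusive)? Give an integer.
Answer: 3

Derivation:
Subtree rooted at F contains: A, F, G
Count = 3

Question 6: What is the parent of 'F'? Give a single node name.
Scan adjacency: F appears as child of E

Answer: E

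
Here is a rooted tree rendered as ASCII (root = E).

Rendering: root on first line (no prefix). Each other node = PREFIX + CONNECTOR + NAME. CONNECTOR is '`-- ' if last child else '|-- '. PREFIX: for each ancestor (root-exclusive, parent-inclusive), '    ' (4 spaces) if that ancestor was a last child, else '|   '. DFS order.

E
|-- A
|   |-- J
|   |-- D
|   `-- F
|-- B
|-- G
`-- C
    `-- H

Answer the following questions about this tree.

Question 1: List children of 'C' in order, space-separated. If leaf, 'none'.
Answer: H

Derivation:
Node C's children (from adjacency): H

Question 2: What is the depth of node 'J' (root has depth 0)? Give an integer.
Path from root to J: E -> A -> J
Depth = number of edges = 2

Answer: 2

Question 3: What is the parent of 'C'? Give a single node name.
Scan adjacency: C appears as child of E

Answer: E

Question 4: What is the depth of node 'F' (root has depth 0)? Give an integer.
Answer: 2

Derivation:
Path from root to F: E -> A -> F
Depth = number of edges = 2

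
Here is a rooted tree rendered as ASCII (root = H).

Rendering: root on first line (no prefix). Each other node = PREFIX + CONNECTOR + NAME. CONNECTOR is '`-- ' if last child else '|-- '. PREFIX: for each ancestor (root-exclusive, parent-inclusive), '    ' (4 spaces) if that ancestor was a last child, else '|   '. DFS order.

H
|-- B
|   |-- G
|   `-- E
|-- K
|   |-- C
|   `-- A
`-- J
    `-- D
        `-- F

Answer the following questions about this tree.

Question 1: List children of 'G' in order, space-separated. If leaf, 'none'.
Node G's children (from adjacency): (leaf)

Answer: none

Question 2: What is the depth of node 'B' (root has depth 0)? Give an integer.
Path from root to B: H -> B
Depth = number of edges = 1

Answer: 1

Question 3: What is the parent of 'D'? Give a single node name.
Answer: J

Derivation:
Scan adjacency: D appears as child of J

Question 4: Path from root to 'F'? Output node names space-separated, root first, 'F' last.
Walk down from root: H -> J -> D -> F

Answer: H J D F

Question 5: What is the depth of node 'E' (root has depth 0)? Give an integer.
Path from root to E: H -> B -> E
Depth = number of edges = 2

Answer: 2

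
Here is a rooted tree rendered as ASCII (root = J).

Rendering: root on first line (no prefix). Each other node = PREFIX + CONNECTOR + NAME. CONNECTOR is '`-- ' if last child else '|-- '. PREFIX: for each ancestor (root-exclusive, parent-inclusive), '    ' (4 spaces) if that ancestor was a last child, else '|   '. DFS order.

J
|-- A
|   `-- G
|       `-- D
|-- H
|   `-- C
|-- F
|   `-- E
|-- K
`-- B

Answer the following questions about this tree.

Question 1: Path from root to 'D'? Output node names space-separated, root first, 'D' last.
Answer: J A G D

Derivation:
Walk down from root: J -> A -> G -> D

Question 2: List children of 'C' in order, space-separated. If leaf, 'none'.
Answer: none

Derivation:
Node C's children (from adjacency): (leaf)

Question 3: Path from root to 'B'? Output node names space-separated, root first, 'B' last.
Walk down from root: J -> B

Answer: J B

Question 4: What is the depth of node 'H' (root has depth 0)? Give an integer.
Answer: 1

Derivation:
Path from root to H: J -> H
Depth = number of edges = 1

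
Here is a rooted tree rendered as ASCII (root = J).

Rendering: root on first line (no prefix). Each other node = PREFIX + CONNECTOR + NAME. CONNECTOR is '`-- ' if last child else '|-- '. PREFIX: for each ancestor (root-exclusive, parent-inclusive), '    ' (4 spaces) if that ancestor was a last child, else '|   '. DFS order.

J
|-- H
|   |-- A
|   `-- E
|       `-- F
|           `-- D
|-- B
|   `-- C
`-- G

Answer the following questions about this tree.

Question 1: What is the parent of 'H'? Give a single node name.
Answer: J

Derivation:
Scan adjacency: H appears as child of J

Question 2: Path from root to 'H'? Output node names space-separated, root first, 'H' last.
Walk down from root: J -> H

Answer: J H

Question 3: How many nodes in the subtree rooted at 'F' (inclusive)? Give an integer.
Subtree rooted at F contains: D, F
Count = 2

Answer: 2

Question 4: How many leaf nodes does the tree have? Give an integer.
Leaves (nodes with no children): A, C, D, G

Answer: 4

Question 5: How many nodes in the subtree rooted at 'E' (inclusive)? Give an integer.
Subtree rooted at E contains: D, E, F
Count = 3

Answer: 3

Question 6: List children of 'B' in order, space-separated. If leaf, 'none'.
Answer: C

Derivation:
Node B's children (from adjacency): C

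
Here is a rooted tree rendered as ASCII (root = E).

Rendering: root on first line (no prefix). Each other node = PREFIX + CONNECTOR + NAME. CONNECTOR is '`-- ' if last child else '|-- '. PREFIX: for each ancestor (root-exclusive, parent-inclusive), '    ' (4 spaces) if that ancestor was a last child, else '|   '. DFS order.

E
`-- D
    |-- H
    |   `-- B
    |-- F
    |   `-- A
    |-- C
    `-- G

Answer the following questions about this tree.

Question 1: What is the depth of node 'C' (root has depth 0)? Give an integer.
Answer: 2

Derivation:
Path from root to C: E -> D -> C
Depth = number of edges = 2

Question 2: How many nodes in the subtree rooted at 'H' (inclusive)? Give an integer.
Subtree rooted at H contains: B, H
Count = 2

Answer: 2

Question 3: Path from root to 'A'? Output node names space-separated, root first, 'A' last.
Walk down from root: E -> D -> F -> A

Answer: E D F A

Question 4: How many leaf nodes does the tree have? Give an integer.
Leaves (nodes with no children): A, B, C, G

Answer: 4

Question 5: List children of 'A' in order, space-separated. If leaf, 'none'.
Answer: none

Derivation:
Node A's children (from adjacency): (leaf)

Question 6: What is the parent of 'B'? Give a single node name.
Scan adjacency: B appears as child of H

Answer: H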